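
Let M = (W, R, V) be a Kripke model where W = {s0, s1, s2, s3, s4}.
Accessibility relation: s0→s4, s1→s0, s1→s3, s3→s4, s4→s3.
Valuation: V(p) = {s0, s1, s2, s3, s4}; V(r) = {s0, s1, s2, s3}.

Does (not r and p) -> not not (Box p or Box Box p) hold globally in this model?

Recall that Box ψ holds at a world iff ψ holds at every accessible world, and Dia ψ holds iff ψ holds at some accessible world.
Let φ = (not r and p) -> not not (Box p or Box Box p). Evaluate φ at each world:
  s0 (successors {s4}): φ is true.
  s1 (successors {s0, s3}): φ is true.
  s2 (successors ∅): φ is true.
  s3 (successors {s4}): φ is true.
  s4 (successors {s3}): φ is true.
For instance, at s4:
  At s4: not r and p is true, not not (Box p or Box Box p) is true, so (not r and p) -> not not (Box p or Box Box p) is true.
    At s4: not (Box p or Box Box p) is false, so not not (Box p or Box Box p) is true.
      At s4: Box p or Box Box p is true, so not (Box p or Box Box p) is false.

Yes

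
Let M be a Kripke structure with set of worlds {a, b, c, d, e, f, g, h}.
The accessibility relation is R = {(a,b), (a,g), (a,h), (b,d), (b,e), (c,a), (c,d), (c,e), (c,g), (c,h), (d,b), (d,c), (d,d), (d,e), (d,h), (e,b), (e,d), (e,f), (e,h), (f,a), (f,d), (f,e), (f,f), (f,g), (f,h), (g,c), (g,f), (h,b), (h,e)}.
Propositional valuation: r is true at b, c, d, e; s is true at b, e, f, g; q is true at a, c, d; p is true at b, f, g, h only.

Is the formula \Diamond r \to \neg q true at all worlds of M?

No

Recall that \Diamond ψ holds at a world iff ψ holds at some accessible world.
Let φ = \Diamond r \to \neg q. Evaluate φ at each world:
  a (successors {b, g, h}): φ is false.
  b (successors {d, e}): φ is true.
  c (successors {a, d, e, g, h}): φ is false.
  d (successors {b, c, d, e, h}): φ is false.
  e (successors {b, d, f, h}): φ is true.
  f (successors {a, d, e, f, g, h}): φ is true.
  g (successors {c, f}): φ is true.
  h (successors {b, e}): φ is true.
Detail at a (counterexample):
  At a: \Diamond r is true, \neg q is false, so \Diamond r \to \neg q is false.
    At a: \Diamond r requires r at some successor in {b, g, h}.
      r holds at b, so \Diamond r is true at a.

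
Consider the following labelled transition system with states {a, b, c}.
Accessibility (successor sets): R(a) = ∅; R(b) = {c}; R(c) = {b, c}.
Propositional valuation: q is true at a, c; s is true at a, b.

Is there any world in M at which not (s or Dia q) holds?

Let φ = not (s or Dia q). Evaluate φ at each world:
  a (successors ∅): φ is false.
  b (successors {c}): φ is false.
  c (successors {b, c}): φ is false.
For instance, at c:
  At c: s or Dia q is true, so not (s or Dia q) is false.
    At c: s is false, Dia q is true, so s or Dia q is true.
      At c: Dia q requires q at some successor in {b, c}.
        q holds at c, so Dia q is true at c.

No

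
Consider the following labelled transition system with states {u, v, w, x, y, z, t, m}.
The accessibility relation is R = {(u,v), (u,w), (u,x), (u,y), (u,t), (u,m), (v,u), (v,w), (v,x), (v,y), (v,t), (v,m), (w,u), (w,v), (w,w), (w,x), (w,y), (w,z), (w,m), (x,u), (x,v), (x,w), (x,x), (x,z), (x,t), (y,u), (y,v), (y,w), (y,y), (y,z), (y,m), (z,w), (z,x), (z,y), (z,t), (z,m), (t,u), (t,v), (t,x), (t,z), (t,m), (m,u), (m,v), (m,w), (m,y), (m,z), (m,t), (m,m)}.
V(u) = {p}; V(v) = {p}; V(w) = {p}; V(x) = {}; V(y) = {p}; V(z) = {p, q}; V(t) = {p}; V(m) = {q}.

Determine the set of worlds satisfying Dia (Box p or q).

u, v, w, x, y, z, t, m

Recall that Box ψ holds at a world iff ψ holds at every accessible world, and Dia ψ holds iff ψ holds at some accessible world.
Let φ = Dia (Box p or q). Evaluate φ at each world:
  u (successors {v, w, x, y, t, m}): φ is true.
  v (successors {u, w, x, y, t, m}): φ is true.
  w (successors {u, v, w, x, y, z, m}): φ is true.
  x (successors {u, v, w, x, z, t}): φ is true.
  y (successors {u, v, w, y, z, m}): φ is true.
  z (successors {w, x, y, t, m}): φ is true.
  t (successors {u, v, x, z, m}): φ is true.
  m (successors {u, v, w, y, z, t, m}): φ is true.
For instance, at t:
  At t: Dia (Box p or q) requires Box p or q at some successor in {u, v, x, z, m}.
    Box p or q holds at z, so Dia (Box p or q) is true at t.
      At z: Box p is false, q is true, so Box p or q is true.
Satisfying worlds: {u, v, w, x, y, z, t, m}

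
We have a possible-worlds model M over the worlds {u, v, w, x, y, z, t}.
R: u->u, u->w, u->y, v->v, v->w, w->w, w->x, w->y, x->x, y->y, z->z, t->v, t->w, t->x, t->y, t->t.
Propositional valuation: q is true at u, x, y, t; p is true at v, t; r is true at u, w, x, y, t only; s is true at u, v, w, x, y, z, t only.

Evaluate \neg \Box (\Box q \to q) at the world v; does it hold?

Recall that \Box ψ holds at a world iff ψ holds at every accessible world, and \Diamond ψ holds iff ψ holds at some accessible world.
At v: \Box (\Box q \to q) is true, so \neg \Box (\Box q \to q) is false.
  At v: \Box (\Box q \to q) requires \Box q \to q at every successor {v, w}.
      At v: \Box q is false, q is false, so \Box q \to q is true.
      At w: \Box q is false, q is false, so \Box q \to q is true.
  So \Box (\Box q \to q) is true at v.

No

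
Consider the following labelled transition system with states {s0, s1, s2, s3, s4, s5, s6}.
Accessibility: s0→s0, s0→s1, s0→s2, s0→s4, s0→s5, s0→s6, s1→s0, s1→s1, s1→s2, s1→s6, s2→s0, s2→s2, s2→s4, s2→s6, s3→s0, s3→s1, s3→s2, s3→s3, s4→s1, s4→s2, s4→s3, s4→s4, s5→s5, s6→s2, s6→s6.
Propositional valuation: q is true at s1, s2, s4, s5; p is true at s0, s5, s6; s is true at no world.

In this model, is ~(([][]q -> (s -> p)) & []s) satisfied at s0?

Recall that []ψ holds at a world iff ψ holds at every accessible world, and <>ψ holds iff ψ holds at some accessible world.
At s0: ([][]q -> (s -> p)) & []s is false, so ~(([][]q -> (s -> p)) & []s) is true.
  At s0: [][]q -> (s -> p) is true, []s is false, so ([][]q -> (s -> p)) & []s is false.
    At s0: [][]q is false, s -> p is true, so [][]q -> (s -> p) is true.
      At s0: [][]q requires []q at every successor {s0, s1, s2, s4, s5, s6}.
        []q fails at s0, so [][]q is false at s0.
    At s0: []s requires s at every successor {s0, s1, s2, s4, s5, s6}.
      s fails at s0, so []s is false at s0.

Yes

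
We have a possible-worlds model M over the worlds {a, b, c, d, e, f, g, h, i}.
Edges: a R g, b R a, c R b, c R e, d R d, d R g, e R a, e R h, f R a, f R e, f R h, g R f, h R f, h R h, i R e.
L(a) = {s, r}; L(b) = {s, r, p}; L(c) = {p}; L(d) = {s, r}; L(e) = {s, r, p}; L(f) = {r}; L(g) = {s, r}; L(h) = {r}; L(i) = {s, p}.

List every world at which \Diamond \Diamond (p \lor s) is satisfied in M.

b, c, d, e, f, g, h, i

Recall that \Diamond ψ holds at a world iff ψ holds at some accessible world.
Let φ = \Diamond \Diamond (p \lor s). Evaluate φ at each world:
  a (successors {g}): φ is false.
  b (successors {a}): φ is true.
  c (successors {b, e}): φ is true.
  d (successors {d, g}): φ is true.
  e (successors {a, h}): φ is true.
  f (successors {a, e, h}): φ is true.
  g (successors {f}): φ is true.
  h (successors {f, h}): φ is true.
  i (successors {e}): φ is true.
For instance, at d:
  At d: \Diamond \Diamond (p \lor s) requires \Diamond (p \lor s) at some successor in {d, g}.
    \Diamond (p \lor s) holds at d, so \Diamond \Diamond (p \lor s) is true at d.
      At d: \Diamond (p \lor s) requires p \lor s at some successor in {d, g}.
        p \lor s holds at d, so \Diamond (p \lor s) is true at d.
Satisfying worlds: {b, c, d, e, f, g, h, i}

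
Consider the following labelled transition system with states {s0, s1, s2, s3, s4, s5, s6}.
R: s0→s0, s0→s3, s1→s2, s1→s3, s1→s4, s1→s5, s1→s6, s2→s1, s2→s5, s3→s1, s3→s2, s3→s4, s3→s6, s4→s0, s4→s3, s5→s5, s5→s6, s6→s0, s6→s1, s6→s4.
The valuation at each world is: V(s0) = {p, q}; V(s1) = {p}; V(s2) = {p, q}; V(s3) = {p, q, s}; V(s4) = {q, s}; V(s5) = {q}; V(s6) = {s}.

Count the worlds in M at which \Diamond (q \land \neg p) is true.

5

Recall that \Diamond ψ holds at a world iff ψ holds at some accessible world.
Let φ = \Diamond (q \land \neg p). Evaluate φ at each world:
  s0 (successors {s0, s3}): φ is false.
  s1 (successors {s2, s3, s4, s5, s6}): φ is true.
  s2 (successors {s1, s5}): φ is true.
  s3 (successors {s1, s2, s4, s6}): φ is true.
  s4 (successors {s0, s3}): φ is false.
  s5 (successors {s5, s6}): φ is true.
  s6 (successors {s0, s1, s4}): φ is true.
For instance, at s0:
  At s0: \Diamond (q \land \neg p) requires q \land \neg p at some successor in {s0, s3}.
    At s0: q \land \neg p is false.
    At s3: q \land \neg p is false.
  So \Diamond (q \land \neg p) is false at s0.
Satisfying worlds: {s1, s2, s3, s5, s6}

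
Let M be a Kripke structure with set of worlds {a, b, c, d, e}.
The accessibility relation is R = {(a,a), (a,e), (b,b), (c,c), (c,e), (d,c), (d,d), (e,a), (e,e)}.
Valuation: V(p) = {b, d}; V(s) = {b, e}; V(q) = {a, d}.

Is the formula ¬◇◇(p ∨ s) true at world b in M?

No

At b: ◇◇(p ∨ s) is true, so ¬◇◇(p ∨ s) is false.
  At b: ◇◇(p ∨ s) requires ◇(p ∨ s) at some successor in {b}.
    ◇(p ∨ s) holds at b, so ◇◇(p ∨ s) is true at b.
      At b: ◇(p ∨ s) requires p ∨ s at some successor in {b}.
        p ∨ s holds at b, so ◇(p ∨ s) is true at b.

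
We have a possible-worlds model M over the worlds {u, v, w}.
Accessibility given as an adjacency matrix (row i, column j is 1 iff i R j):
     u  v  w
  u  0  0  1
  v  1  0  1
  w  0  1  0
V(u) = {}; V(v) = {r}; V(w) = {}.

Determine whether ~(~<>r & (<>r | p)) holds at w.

At w: ~<>r & (<>r | p) is false, so ~(~<>r & (<>r | p)) is true.
  At w: ~<>r is false, <>r | p is true, so ~<>r & (<>r | p) is false.
    At w: <>r is true, so ~<>r is false.
      At w: <>r requires r at some successor in {v}.
        r holds at v, so <>r is true at w.
    At w: <>r is true, p is false, so <>r | p is true.
      At w: <>r requires r at some successor in {v}.
        r holds at v, so <>r is true at w.

Yes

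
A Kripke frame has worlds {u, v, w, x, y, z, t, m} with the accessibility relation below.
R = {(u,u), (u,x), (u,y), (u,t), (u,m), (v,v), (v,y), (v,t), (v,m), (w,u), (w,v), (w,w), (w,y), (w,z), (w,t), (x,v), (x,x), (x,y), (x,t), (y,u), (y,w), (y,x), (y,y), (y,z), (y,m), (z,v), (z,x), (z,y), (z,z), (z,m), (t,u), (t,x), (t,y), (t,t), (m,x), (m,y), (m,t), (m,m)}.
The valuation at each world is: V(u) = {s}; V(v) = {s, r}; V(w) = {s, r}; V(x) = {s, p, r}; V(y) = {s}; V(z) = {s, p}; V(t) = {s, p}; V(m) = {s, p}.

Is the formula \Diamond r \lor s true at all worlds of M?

Yes

Let φ = \Diamond r \lor s. Evaluate φ at each world:
  u (successors {u, x, y, t, m}): φ is true.
  v (successors {v, y, t, m}): φ is true.
  w (successors {u, v, w, y, z, t}): φ is true.
  x (successors {v, x, y, t}): φ is true.
  y (successors {u, w, x, y, z, m}): φ is true.
  z (successors {v, x, y, z, m}): φ is true.
  t (successors {u, x, y, t}): φ is true.
  m (successors {x, y, t, m}): φ is true.
For instance, at w:
  At w: \Diamond r is true, s is true, so \Diamond r \lor s is true.
    At w: \Diamond r requires r at some successor in {u, v, w, y, z, t}.
      r holds at v, so \Diamond r is true at w.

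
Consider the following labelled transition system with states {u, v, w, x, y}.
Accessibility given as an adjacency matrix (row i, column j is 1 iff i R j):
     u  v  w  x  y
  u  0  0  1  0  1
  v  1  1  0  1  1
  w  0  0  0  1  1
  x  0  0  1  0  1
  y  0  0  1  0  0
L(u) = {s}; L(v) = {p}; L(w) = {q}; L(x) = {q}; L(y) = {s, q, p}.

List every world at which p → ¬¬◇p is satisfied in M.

u, v, w, x

Let φ = p → ¬¬◇p. Evaluate φ at each world:
  u (successors {w, y}): φ is true.
  v (successors {u, v, x, y}): φ is true.
  w (successors {x, y}): φ is true.
  x (successors {w, y}): φ is true.
  y (successors {w}): φ is false.
For instance, at u:
  At u: p is false, ¬¬◇p is true, so p → ¬¬◇p is true.
    At u: ¬◇p is false, so ¬¬◇p is true.
      At u: ◇p is true, so ¬◇p is false.
Satisfying worlds: {u, v, w, x}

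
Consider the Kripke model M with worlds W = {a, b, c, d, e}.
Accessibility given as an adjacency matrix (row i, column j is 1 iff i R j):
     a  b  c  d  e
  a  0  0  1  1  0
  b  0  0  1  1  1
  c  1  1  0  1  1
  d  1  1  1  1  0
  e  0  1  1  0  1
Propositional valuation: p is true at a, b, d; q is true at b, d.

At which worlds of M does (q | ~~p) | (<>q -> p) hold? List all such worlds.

Let φ = (q | ~~p) | (<>q -> p). Evaluate φ at each world:
  a (successors {c, d}): φ is true.
  b (successors {c, d, e}): φ is true.
  c (successors {a, b, d, e}): φ is false.
  d (successors {a, b, c, d}): φ is true.
  e (successors {b, c, e}): φ is false.
For instance, at d:
  At d: q | ~~p is true, <>q -> p is true, so (q | ~~p) | (<>q -> p) is true.
    At d: <>q is true, p is true, so <>q -> p is true.
      At d: <>q requires q at some successor in {a, b, c, d}.
        q holds at b, so <>q is true at d.
Satisfying worlds: {a, b, d}

a, b, d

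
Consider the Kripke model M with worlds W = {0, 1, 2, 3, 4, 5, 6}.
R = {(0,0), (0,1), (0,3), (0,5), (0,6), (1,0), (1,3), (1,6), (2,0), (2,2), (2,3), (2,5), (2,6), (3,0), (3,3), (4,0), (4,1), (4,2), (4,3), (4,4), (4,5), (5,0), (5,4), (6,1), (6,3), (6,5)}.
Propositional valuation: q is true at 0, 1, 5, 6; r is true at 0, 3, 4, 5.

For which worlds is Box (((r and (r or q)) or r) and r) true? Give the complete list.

Recall that Box ψ holds at a world iff ψ holds at every accessible world, and Dia ψ holds iff ψ holds at some accessible world.
Let φ = Box (((r and (r or q)) or r) and r). Evaluate φ at each world:
  0 (successors {0, 1, 3, 5, 6}): φ is false.
  1 (successors {0, 3, 6}): φ is false.
  2 (successors {0, 2, 3, 5, 6}): φ is false.
  3 (successors {0, 3}): φ is true.
  4 (successors {0, 1, 2, 3, 4, 5}): φ is false.
  5 (successors {0, 4}): φ is true.
  6 (successors {1, 3, 5}): φ is false.
For instance, at 0:
  At 0: Box (((r and (r or q)) or r) and r) requires ((r and (r or q)) or r) and r at every successor {0, 1, 3, 5, 6}.
    ((r and (r or q)) or r) and r fails at 1, so Box (((r and (r or q)) or r) and r) is false at 0.
Satisfying worlds: {3, 5}

3, 5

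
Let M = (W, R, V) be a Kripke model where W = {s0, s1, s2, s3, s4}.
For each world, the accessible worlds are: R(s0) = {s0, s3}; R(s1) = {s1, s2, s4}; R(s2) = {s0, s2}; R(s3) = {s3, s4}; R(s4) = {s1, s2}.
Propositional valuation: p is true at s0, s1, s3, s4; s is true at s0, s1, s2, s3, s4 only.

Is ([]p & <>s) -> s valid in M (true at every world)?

Yes

Recall that []ψ holds at a world iff ψ holds at every accessible world, and <>ψ holds iff ψ holds at some accessible world.
Let φ = ([]p & <>s) -> s. Evaluate φ at each world:
  s0 (successors {s0, s3}): φ is true.
  s1 (successors {s1, s2, s4}): φ is true.
  s2 (successors {s0, s2}): φ is true.
  s3 (successors {s3, s4}): φ is true.
  s4 (successors {s1, s2}): φ is true.
For instance, at s3:
  At s3: []p & <>s is true, s is true, so ([]p & <>s) -> s is true.
    At s3: []p is true, <>s is true, so []p & <>s is true.
      At s3: []p requires p at every successor {s3, s4}.
        At s3: p is true.
        At s4: p is true.
      So []p is true at s3.
      At s3: <>s requires s at some successor in {s3, s4}.
        s holds at s3, so <>s is true at s3.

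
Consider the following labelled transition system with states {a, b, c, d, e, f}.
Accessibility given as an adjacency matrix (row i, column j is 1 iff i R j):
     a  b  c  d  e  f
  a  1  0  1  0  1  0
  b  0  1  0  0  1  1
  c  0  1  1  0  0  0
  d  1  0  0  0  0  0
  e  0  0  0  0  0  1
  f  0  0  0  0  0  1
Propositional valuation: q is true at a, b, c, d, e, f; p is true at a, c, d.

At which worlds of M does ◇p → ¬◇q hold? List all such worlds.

Recall that ◇ψ holds at a world iff ψ holds at some accessible world.
Let φ = ◇p → ¬◇q. Evaluate φ at each world:
  a (successors {a, c, e}): φ is false.
  b (successors {b, e, f}): φ is true.
  c (successors {b, c}): φ is false.
  d (successors {a}): φ is false.
  e (successors {f}): φ is true.
  f (successors {f}): φ is true.
For instance, at f:
  At f: ◇p is false, ¬◇q is false, so ◇p → ¬◇q is true.
    At f: ◇p requires p at some successor in {f}.
      At f: p is false.
    So ◇p is false at f.
    At f: ◇q is true, so ¬◇q is false.
      At f: ◇q requires q at some successor in {f}.
        q holds at f, so ◇q is true at f.
Satisfying worlds: {b, e, f}

b, e, f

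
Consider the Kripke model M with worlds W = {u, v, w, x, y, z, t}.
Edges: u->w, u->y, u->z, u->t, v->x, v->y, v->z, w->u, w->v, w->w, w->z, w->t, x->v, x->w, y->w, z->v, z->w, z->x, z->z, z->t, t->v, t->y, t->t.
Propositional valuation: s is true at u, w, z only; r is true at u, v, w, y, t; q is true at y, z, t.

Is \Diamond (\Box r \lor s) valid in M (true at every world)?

Let φ = \Diamond (\Box r \lor s). Evaluate φ at each world:
  u (successors {w, y, z, t}): φ is true.
  v (successors {x, y, z}): φ is true.
  w (successors {u, v, w, z, t}): φ is true.
  x (successors {v, w}): φ is true.
  y (successors {w}): φ is true.
  z (successors {v, w, x, z, t}): φ is true.
  t (successors {v, y, t}): φ is true.
For instance, at u:
  At u: \Diamond (\Box r \lor s) requires \Box r \lor s at some successor in {w, y, z, t}.
    \Box r \lor s holds at w, so \Diamond (\Box r \lor s) is true at u.
      At w: \Box r is false, s is true, so \Box r \lor s is true.

Yes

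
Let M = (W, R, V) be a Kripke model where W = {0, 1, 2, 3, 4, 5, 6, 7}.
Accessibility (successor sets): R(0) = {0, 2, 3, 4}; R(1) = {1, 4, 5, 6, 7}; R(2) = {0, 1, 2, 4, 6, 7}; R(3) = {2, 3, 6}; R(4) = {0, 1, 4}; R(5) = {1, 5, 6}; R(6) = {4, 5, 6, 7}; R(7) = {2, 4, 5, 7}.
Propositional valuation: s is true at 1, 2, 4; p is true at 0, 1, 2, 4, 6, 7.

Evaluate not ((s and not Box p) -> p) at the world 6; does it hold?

At 6: (s and not Box p) -> p is true, so not ((s and not Box p) -> p) is false.
  At 6: s and not Box p is false, p is true, so (s and not Box p) -> p is true.
    At 6: s is false, not Box p is true, so s and not Box p is false.
      At 6: Box p is false, so not Box p is true.

No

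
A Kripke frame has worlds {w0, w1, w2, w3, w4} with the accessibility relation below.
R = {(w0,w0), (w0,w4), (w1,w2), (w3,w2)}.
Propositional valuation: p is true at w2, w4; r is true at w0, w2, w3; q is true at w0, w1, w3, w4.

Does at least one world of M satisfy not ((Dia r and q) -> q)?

No

Let φ = not ((Dia r and q) -> q). Evaluate φ at each world:
  w0 (successors {w0, w4}): φ is false.
  w1 (successors {w2}): φ is false.
  w2 (successors ∅): φ is false.
  w3 (successors {w2}): φ is false.
  w4 (successors ∅): φ is false.
For instance, at w0:
  At w0: (Dia r and q) -> q is true, so not ((Dia r and q) -> q) is false.
    At w0: Dia r and q is true, q is true, so (Dia r and q) -> q is true.
      At w0: Dia r is true, q is true, so Dia r and q is true.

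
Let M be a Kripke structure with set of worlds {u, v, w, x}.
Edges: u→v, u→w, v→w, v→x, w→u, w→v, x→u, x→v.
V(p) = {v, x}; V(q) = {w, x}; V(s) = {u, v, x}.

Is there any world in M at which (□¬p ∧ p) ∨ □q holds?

Recall that □ψ holds at a world iff ψ holds at every accessible world, and ◇ψ holds iff ψ holds at some accessible world.
Let φ = (□¬p ∧ p) ∨ □q. Evaluate φ at each world:
  u (successors {v, w}): φ is false.
  v (successors {w, x}): φ is true.
  w (successors {u, v}): φ is false.
  x (successors {u, v}): φ is false.
Detail at v (witness):
  At v: □¬p ∧ p is false, □q is true, so (□¬p ∧ p) ∨ □q is true.
    At v: □¬p is false, p is true, so □¬p ∧ p is false.
      At v: □¬p requires ¬p at every successor {w, x}.
        ¬p fails at x, so □¬p is false at v.
    At v: □q requires q at every successor {w, x}.
      At w: q is true.
      At x: q is true.
    So □q is true at v.

Yes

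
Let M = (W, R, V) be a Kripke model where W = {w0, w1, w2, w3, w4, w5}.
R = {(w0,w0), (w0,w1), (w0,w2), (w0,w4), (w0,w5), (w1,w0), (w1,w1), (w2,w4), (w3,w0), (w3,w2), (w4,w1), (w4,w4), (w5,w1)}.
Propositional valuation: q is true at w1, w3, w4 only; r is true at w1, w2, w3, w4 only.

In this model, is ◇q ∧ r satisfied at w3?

At w3: ◇q is false, r is true, so ◇q ∧ r is false.
  At w3: ◇q requires q at some successor in {w0, w2}.
    At w0: q is false.
    At w2: q is false.
  So ◇q is false at w3.

No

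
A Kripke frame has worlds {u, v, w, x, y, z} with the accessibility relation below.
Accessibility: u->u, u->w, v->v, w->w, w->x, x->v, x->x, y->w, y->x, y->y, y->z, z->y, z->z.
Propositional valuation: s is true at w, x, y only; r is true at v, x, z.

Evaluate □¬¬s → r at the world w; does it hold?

No

Recall that □ψ holds at a world iff ψ holds at every accessible world, and ◇ψ holds iff ψ holds at some accessible world.
At w: □¬¬s is true, r is false, so □¬¬s → r is false.
  At w: □¬¬s requires ¬¬s at every successor {w, x}.
    At w: ¬¬s is true.
    At x: ¬¬s is true.
  So □¬¬s is true at w.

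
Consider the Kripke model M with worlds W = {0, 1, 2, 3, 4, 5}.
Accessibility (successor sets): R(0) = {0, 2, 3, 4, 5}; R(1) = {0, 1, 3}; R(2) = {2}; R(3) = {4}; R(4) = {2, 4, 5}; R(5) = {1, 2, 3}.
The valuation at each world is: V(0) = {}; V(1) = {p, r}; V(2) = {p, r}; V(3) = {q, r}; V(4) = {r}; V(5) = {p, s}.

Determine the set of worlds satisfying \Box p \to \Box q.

Recall that \Box ψ holds at a world iff ψ holds at every accessible world, and \Diamond ψ holds iff ψ holds at some accessible world.
Let φ = \Box p \to \Box q. Evaluate φ at each world:
  0 (successors {0, 2, 3, 4, 5}): φ is true.
  1 (successors {0, 1, 3}): φ is true.
  2 (successors {2}): φ is false.
  3 (successors {4}): φ is true.
  4 (successors {2, 4, 5}): φ is true.
  5 (successors {1, 2, 3}): φ is true.
For instance, at 3:
  At 3: \Box p is false, \Box q is false, so \Box p \to \Box q is true.
    At 3: \Box p requires p at every successor {4}.
      p fails at 4, so \Box p is false at 3.
    At 3: \Box q requires q at every successor {4}.
      q fails at 4, so \Box q is false at 3.
Satisfying worlds: {0, 1, 3, 4, 5}

0, 1, 3, 4, 5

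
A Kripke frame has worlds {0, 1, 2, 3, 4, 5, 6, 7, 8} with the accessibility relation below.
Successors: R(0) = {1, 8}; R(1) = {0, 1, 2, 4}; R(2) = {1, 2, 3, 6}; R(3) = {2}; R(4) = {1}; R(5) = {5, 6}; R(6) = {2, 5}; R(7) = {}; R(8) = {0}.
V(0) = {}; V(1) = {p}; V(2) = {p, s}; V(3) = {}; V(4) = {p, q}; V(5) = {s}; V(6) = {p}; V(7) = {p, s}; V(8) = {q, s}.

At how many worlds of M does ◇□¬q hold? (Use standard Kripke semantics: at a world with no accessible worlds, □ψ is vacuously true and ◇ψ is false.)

6

Let φ = ◇□¬q. Evaluate φ at each world:
  0 (successors {1, 8}): φ is true.
  1 (successors {0, 1, 2, 4}): φ is true.
  2 (successors {1, 2, 3, 6}): φ is true.
  3 (successors {2}): φ is true.
  4 (successors {1}): φ is false.
  5 (successors {5, 6}): φ is true.
  6 (successors {2, 5}): φ is true.
  7 (successors ∅): φ is false.
  8 (successors {0}): φ is false.
For instance, at 5:
  At 5: ◇□¬q requires □¬q at some successor in {5, 6}.
    □¬q holds at 5, so ◇□¬q is true at 5.
      At 5: □¬q requires ¬q at every successor {5, 6}.
        At 5: ¬q is true.
        At 6: ¬q is true.
      So □¬q is true at 5.
Satisfying worlds: {0, 1, 2, 3, 5, 6}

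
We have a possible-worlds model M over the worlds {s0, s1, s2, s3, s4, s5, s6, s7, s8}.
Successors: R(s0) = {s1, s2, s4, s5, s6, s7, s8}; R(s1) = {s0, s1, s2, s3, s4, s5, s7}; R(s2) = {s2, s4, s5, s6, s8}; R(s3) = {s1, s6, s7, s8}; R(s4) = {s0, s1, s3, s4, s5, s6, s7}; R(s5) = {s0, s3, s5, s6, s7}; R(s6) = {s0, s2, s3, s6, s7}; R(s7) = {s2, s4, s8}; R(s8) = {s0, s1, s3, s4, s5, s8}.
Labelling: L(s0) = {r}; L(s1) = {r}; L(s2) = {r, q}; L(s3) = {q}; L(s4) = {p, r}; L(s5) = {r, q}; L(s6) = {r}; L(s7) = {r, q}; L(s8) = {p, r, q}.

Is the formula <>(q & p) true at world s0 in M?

At s0: <>(q & p) requires q & p at some successor in {s1, s2, s4, s5, s6, s7, s8}.
  q & p holds at s8, so <>(q & p) is true at s0.

Yes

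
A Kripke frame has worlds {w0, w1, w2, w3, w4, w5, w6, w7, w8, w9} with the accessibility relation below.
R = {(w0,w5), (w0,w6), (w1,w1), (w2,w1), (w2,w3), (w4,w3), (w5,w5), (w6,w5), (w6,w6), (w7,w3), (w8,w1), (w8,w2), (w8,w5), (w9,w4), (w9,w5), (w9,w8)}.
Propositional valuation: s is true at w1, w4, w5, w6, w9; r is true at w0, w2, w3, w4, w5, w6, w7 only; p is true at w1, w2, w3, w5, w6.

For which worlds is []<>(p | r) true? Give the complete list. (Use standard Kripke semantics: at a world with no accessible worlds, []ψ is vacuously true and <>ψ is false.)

w0, w1, w3, w5, w6, w8, w9

Let φ = []<>(p | r). Evaluate φ at each world:
  w0 (successors {w5, w6}): φ is true.
  w1 (successors {w1}): φ is true.
  w2 (successors {w1, w3}): φ is false.
  w3 (successors ∅): φ is true.
  w4 (successors {w3}): φ is false.
  w5 (successors {w5}): φ is true.
  w6 (successors {w5, w6}): φ is true.
  w7 (successors {w3}): φ is false.
  w8 (successors {w1, w2, w5}): φ is true.
  w9 (successors {w4, w5, w8}): φ is true.
For instance, at w0:
  At w0: []<>(p | r) requires <>(p | r) at every successor {w5, w6}.
      At w5: <>(p | r) requires p | r at some successor in {w5}.
        p | r holds at w5, so <>(p | r) is true at w5.
      At w6: <>(p | r) requires p | r at some successor in {w5, w6}.
        p | r holds at w5, so <>(p | r) is true at w6.
  So []<>(p | r) is true at w0.
Satisfying worlds: {w0, w1, w3, w5, w6, w8, w9}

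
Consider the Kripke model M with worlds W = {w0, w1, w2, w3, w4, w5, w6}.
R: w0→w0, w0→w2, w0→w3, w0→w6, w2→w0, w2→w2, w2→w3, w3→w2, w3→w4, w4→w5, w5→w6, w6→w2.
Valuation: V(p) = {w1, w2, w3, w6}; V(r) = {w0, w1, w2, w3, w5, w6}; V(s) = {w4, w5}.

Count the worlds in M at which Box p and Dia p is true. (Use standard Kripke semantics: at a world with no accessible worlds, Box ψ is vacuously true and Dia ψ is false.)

Let φ = Box p and Dia p. Evaluate φ at each world:
  w0 (successors {w0, w2, w3, w6}): φ is false.
  w1 (successors ∅): φ is false.
  w2 (successors {w0, w2, w3}): φ is false.
  w3 (successors {w2, w4}): φ is false.
  w4 (successors {w5}): φ is false.
  w5 (successors {w6}): φ is true.
  w6 (successors {w2}): φ is true.
For instance, at w5:
  At w5: Box p is true, Dia p is true, so Box p and Dia p is true.
    At w5: Box p requires p at every successor {w6}.
      At w6: p is true.
    So Box p is true at w5.
    At w5: Dia p requires p at some successor in {w6}.
      p holds at w6, so Dia p is true at w5.
Satisfying worlds: {w5, w6}

2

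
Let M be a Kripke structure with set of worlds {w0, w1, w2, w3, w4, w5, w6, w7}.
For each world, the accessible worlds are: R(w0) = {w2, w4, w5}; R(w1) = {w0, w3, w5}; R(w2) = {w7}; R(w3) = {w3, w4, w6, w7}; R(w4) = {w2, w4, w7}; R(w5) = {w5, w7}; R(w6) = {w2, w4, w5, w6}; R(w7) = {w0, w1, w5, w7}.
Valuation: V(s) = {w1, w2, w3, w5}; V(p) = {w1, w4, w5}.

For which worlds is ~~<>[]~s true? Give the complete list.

Let φ = ~~<>[]~s. Evaluate φ at each world:
  w0 (successors {w2, w4, w5}): φ is true.
  w1 (successors {w0, w3, w5}): φ is false.
  w2 (successors {w7}): φ is false.
  w3 (successors {w3, w4, w6, w7}): φ is false.
  w4 (successors {w2, w4, w7}): φ is true.
  w5 (successors {w5, w7}): φ is false.
  w6 (successors {w2, w4, w5, w6}): φ is true.
  w7 (successors {w0, w1, w5, w7}): φ is false.
For instance, at w3:
  At w3: ~<>[]~s is true, so ~~<>[]~s is false.
    At w3: <>[]~s is false, so ~<>[]~s is true.
      At w3: <>[]~s requires []~s at some successor in {w3, w4, w6, w7}.
        At w3: []~s is false.
        At w4: []~s is false.
        At w6: []~s is false.
        At w7: []~s is false.
      So <>[]~s is false at w3.
Satisfying worlds: {w0, w4, w6}

w0, w4, w6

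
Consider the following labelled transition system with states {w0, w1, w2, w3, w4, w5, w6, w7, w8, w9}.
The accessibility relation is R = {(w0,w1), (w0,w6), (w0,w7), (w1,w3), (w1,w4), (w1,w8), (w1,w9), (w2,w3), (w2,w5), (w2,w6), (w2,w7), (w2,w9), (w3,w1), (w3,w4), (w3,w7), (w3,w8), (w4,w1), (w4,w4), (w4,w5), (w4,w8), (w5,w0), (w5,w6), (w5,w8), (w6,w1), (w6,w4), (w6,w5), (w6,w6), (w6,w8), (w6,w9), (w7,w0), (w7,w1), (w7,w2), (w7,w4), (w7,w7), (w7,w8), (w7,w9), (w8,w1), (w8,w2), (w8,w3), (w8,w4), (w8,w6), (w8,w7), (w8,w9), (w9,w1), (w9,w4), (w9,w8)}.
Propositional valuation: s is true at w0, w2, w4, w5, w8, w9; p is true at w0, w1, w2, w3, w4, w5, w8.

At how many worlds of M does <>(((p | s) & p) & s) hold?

9

Recall that <>ψ holds at a world iff ψ holds at some accessible world.
Let φ = <>(((p | s) & p) & s). Evaluate φ at each world:
  w0 (successors {w1, w6, w7}): φ is false.
  w1 (successors {w3, w4, w8, w9}): φ is true.
  w2 (successors {w3, w5, w6, w7, w9}): φ is true.
  w3 (successors {w1, w4, w7, w8}): φ is true.
  w4 (successors {w1, w4, w5, w8}): φ is true.
  w5 (successors {w0, w6, w8}): φ is true.
  w6 (successors {w1, w4, w5, w6, w8, w9}): φ is true.
  w7 (successors {w0, w1, w2, w4, w7, w8, w9}): φ is true.
  w8 (successors {w1, w2, w3, w4, w6, w7, w9}): φ is true.
  w9 (successors {w1, w4, w8}): φ is true.
For instance, at w5:
  At w5: <>(((p | s) & p) & s) requires ((p | s) & p) & s at some successor in {w0, w6, w8}.
    ((p | s) & p) & s holds at w0, so <>(((p | s) & p) & s) is true at w5.
Satisfying worlds: {w1, w2, w3, w4, w5, w6, w7, w8, w9}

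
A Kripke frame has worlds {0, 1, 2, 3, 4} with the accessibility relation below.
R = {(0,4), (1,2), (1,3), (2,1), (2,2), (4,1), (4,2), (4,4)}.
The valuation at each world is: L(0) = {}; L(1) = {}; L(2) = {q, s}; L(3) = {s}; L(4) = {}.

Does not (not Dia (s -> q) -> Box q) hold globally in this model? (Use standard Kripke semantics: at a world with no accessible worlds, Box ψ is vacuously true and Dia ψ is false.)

Recall that Box ψ holds at a world iff ψ holds at every accessible world, and Dia ψ holds iff ψ holds at some accessible world.
Let φ = not (not Dia (s -> q) -> Box q). Evaluate φ at each world:
  0 (successors {4}): φ is false.
  1 (successors {2, 3}): φ is false.
  2 (successors {1, 2}): φ is false.
  3 (successors ∅): φ is false.
  4 (successors {1, 2, 4}): φ is false.
Detail at 0 (counterexample):
  At 0: not Dia (s -> q) -> Box q is true, so not (not Dia (s -> q) -> Box q) is false.
    At 0: not Dia (s -> q) is false, Box q is false, so not Dia (s -> q) -> Box q is true.
      At 0: Dia (s -> q) is true, so not Dia (s -> q) is false.
      At 0: Box q requires q at every successor {4}.
        q fails at 4, so Box q is false at 0.

No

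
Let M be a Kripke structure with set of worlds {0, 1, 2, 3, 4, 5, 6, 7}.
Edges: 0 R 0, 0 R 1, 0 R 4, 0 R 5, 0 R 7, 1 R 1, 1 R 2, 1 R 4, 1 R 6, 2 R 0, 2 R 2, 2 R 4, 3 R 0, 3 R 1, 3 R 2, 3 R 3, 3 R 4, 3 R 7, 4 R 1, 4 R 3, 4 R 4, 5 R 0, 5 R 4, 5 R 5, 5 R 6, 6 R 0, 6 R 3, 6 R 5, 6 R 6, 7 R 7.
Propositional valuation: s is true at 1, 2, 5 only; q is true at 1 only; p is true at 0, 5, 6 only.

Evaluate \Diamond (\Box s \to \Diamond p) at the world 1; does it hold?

Yes

Recall that \Box ψ holds at a world iff ψ holds at every accessible world, and \Diamond ψ holds iff ψ holds at some accessible world.
At 1: \Diamond (\Box s \to \Diamond p) requires \Box s \to \Diamond p at some successor in {1, 2, 4, 6}.
  \Box s \to \Diamond p holds at 1, so \Diamond (\Box s \to \Diamond p) is true at 1.
    At 1: \Box s is false, \Diamond p is true, so \Box s \to \Diamond p is true.
      At 1: \Box s requires s at every successor {1, 2, 4, 6}.
        s fails at 4, so \Box s is false at 1.
      At 1: \Diamond p requires p at some successor in {1, 2, 4, 6}.
        p holds at 6, so \Diamond p is true at 1.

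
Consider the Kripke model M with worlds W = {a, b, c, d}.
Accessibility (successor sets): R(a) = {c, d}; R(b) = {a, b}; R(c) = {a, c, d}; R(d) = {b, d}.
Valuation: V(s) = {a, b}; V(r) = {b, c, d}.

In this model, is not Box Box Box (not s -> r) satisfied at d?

At d: Box Box Box (not s -> r) is true, so not Box Box Box (not s -> r) is false.
  At d: Box Box Box (not s -> r) requires Box Box (not s -> r) at every successor {b, d}.
      At b: Box Box (not s -> r) requires Box (not s -> r) at every successor {a, b}.
        At a: Box (not s -> r) is true.
        At b: Box (not s -> r) is true.
      So Box Box (not s -> r) is true at b.
      At d: Box Box (not s -> r) requires Box (not s -> r) at every successor {b, d}.
        At b: Box (not s -> r) is true.
        At d: Box (not s -> r) is true.
      So Box Box (not s -> r) is true at d.
  So Box Box Box (not s -> r) is true at d.

No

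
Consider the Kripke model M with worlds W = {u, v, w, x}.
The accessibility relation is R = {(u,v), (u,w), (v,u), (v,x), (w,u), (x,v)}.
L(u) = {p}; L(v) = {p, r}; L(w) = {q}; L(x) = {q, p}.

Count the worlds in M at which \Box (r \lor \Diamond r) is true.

Recall that \Box ψ holds at a world iff ψ holds at every accessible world, and \Diamond ψ holds iff ψ holds at some accessible world.
Let φ = \Box (r \lor \Diamond r). Evaluate φ at each world:
  u (successors {v, w}): φ is false.
  v (successors {u, x}): φ is true.
  w (successors {u}): φ is true.
  x (successors {v}): φ is true.
For instance, at u:
  At u: \Box (r \lor \Diamond r) requires r \lor \Diamond r at every successor {v, w}.
    r \lor \Diamond r fails at w, so \Box (r \lor \Diamond r) is false at u.
      At w: r is false, \Diamond r is false, so r \lor \Diamond r is false.
Satisfying worlds: {v, w, x}

3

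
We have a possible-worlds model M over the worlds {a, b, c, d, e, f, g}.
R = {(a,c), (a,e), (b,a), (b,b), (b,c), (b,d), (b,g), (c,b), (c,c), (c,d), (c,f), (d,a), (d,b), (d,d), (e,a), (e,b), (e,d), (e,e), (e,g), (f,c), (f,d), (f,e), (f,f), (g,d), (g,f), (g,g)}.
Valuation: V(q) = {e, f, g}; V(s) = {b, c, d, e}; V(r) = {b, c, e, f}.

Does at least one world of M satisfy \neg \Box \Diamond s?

No

Let φ = \neg \Box \Diamond s. Evaluate φ at each world:
  a (successors {c, e}): φ is false.
  b (successors {a, b, c, d, g}): φ is false.
  c (successors {b, c, d, f}): φ is false.
  d (successors {a, b, d}): φ is false.
  e (successors {a, b, d, e, g}): φ is false.
  f (successors {c, d, e, f}): φ is false.
  g (successors {d, f, g}): φ is false.
For instance, at a:
  At a: \Box \Diamond s is true, so \neg \Box \Diamond s is false.
    At a: \Box \Diamond s requires \Diamond s at every successor {c, e}.
      At c: \Diamond s is true.
      At e: \Diamond s is true.
    So \Box \Diamond s is true at a.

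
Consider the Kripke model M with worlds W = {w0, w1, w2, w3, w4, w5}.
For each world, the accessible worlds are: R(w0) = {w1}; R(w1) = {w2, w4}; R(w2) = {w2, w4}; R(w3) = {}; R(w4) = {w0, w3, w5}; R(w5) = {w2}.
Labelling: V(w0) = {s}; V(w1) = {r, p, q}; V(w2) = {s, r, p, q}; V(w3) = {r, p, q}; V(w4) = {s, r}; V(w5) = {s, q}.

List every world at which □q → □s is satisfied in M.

w1, w2, w3, w4, w5

Recall that □ψ holds at a world iff ψ holds at every accessible world, and ◇ψ holds iff ψ holds at some accessible world.
Let φ = □q → □s. Evaluate φ at each world:
  w0 (successors {w1}): φ is false.
  w1 (successors {w2, w4}): φ is true.
  w2 (successors {w2, w4}): φ is true.
  w3 (successors ∅): φ is true.
  w4 (successors {w0, w3, w5}): φ is true.
  w5 (successors {w2}): φ is true.
For instance, at w2:
  At w2: □q is false, □s is true, so □q → □s is true.
    At w2: □q requires q at every successor {w2, w4}.
      q fails at w4, so □q is false at w2.
    At w2: □s requires s at every successor {w2, w4}.
      At w2: s is true.
      At w4: s is true.
    So □s is true at w2.
Satisfying worlds: {w1, w2, w3, w4, w5}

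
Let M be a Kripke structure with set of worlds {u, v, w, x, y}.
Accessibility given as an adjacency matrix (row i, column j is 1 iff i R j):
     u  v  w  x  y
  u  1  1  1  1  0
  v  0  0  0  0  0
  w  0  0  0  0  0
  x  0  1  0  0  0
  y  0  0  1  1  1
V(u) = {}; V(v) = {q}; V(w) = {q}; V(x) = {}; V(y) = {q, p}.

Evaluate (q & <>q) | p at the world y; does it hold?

At y: q & <>q is true, p is true, so (q & <>q) | p is true.
  At y: q is true, <>q is true, so q & <>q is true.
    At y: <>q requires q at some successor in {w, x, y}.
      q holds at w, so <>q is true at y.

Yes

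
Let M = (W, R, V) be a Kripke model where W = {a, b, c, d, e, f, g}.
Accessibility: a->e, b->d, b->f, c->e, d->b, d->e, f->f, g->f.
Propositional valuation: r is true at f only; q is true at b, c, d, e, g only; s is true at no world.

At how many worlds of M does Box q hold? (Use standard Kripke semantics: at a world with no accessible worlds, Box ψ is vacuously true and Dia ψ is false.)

Let φ = Box q. Evaluate φ at each world:
  a (successors {e}): φ is true.
  b (successors {d, f}): φ is false.
  c (successors {e}): φ is true.
  d (successors {b, e}): φ is true.
  e (successors ∅): φ is true.
  f (successors {f}): φ is false.
  g (successors {f}): φ is false.
For instance, at b:
  At b: Box q requires q at every successor {d, f}.
    q fails at f, so Box q is false at b.
Satisfying worlds: {a, c, d, e}

4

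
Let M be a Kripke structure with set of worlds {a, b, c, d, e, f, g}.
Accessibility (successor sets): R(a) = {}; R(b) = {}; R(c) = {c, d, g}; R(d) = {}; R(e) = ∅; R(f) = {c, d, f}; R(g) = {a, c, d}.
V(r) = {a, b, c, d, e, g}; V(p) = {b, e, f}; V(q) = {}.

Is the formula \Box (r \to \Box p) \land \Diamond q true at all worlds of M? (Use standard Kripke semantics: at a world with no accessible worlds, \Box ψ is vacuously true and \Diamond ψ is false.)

Let φ = \Box (r \to \Box p) \land \Diamond q. Evaluate φ at each world:
  a (successors ∅): φ is false.
  b (successors ∅): φ is false.
  c (successors {c, d, g}): φ is false.
  d (successors ∅): φ is false.
  e (successors ∅): φ is false.
  f (successors {c, d, f}): φ is false.
  g (successors {a, c, d}): φ is false.
Detail at a (counterexample):
  At a: \Box (r \to \Box p) is true, \Diamond q is false, so \Box (r \to \Box p) \land \Diamond q is false.
    At a: no accessible worlds, so \Box (r \to \Box p) holds vacuously.
    At a: no accessible worlds, so \Diamond q is false.

No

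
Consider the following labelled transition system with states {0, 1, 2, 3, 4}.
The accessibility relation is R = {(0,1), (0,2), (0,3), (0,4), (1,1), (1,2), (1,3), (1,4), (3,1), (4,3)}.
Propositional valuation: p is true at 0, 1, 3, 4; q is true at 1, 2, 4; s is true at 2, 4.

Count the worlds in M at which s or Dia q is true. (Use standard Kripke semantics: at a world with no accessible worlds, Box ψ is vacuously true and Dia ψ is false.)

Recall that Dia ψ holds at a world iff ψ holds at some accessible world.
Let φ = s or Dia q. Evaluate φ at each world:
  0 (successors {1, 2, 3, 4}): φ is true.
  1 (successors {1, 2, 3, 4}): φ is true.
  2 (successors ∅): φ is true.
  3 (successors {1}): φ is true.
  4 (successors {3}): φ is true.
For instance, at 3:
  At 3: s is false, Dia q is true, so s or Dia q is true.
    At 3: Dia q requires q at some successor in {1}.
      q holds at 1, so Dia q is true at 3.
Satisfying worlds: {0, 1, 2, 3, 4}

5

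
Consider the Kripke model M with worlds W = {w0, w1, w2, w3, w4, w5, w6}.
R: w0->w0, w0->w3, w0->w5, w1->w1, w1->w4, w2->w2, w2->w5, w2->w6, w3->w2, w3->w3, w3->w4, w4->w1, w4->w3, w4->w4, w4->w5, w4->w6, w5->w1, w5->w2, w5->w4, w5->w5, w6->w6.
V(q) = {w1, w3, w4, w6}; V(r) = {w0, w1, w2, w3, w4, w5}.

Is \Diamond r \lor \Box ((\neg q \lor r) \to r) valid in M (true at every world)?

Recall that \Box ψ holds at a world iff ψ holds at every accessible world, and \Diamond ψ holds iff ψ holds at some accessible world.
Let φ = \Diamond r \lor \Box ((\neg q \lor r) \to r). Evaluate φ at each world:
  w0 (successors {w0, w3, w5}): φ is true.
  w1 (successors {w1, w4}): φ is true.
  w2 (successors {w2, w5, w6}): φ is true.
  w3 (successors {w2, w3, w4}): φ is true.
  w4 (successors {w1, w3, w4, w5, w6}): φ is true.
  w5 (successors {w1, w2, w4, w5}): φ is true.
  w6 (successors {w6}): φ is true.
For instance, at w0:
  At w0: \Diamond r is true, \Box ((\neg q \lor r) \to r) is true, so \Diamond r \lor \Box ((\neg q \lor r) \to r) is true.
    At w0: \Diamond r requires r at some successor in {w0, w3, w5}.
      r holds at w0, so \Diamond r is true at w0.
    At w0: \Box ((\neg q \lor r) \to r) requires (\neg q \lor r) \to r at every successor {w0, w3, w5}.
      At w0: (\neg q \lor r) \to r is true.
      At w3: (\neg q \lor r) \to r is true.
      At w5: (\neg q \lor r) \to r is true.
    So \Box ((\neg q \lor r) \to r) is true at w0.

Yes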